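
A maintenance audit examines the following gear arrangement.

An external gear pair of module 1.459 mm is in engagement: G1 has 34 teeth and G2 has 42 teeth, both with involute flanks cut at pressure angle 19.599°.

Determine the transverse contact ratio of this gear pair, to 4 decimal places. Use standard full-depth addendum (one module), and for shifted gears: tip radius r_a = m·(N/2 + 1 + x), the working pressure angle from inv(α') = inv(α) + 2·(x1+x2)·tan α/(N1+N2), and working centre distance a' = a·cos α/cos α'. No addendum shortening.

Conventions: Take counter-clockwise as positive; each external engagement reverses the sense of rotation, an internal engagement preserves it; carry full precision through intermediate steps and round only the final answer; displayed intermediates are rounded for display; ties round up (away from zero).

1.7213

class = single-mesh tooth geometry [involute pair 34T × 42T, m = 1.459]
base radii: r_b1 = 23.365996, r_b2 = 28.863878
tip radii: r_a1 = 26.262000, r_a2 = 32.098000
no profile shift: α' = α, a' = a
action lengths: √(r_a1²−r_b1²) = 11.988447, √(r_a2²−r_b2²) = 14.041302
base pitch p_b = π·m·cos α = 4.318026
CR = (11.988447 + 14.041302 − 55.442000·sin 19.59900°)/4.318026 = 1.721285
contact ratio ≈ 1.7213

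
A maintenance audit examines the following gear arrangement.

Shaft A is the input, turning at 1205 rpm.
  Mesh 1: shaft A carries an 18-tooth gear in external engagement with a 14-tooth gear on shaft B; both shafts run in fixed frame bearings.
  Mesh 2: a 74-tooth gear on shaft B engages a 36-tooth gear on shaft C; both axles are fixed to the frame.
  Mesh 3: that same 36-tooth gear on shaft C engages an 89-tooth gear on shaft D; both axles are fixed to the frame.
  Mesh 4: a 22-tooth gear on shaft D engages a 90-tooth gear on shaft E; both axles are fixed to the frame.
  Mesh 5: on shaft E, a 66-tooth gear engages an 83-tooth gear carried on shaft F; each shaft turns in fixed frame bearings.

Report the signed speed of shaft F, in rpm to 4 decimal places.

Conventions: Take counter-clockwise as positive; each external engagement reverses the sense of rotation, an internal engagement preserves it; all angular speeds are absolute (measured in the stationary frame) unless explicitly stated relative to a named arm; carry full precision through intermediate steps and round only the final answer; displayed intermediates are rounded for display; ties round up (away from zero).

class = fixed-axis compound train [5 meshes; 5 ratios multiply, 5 sense flips]
mesh 1 [18T→14T]: ω = 1205.0000×18/14 = 1549.2857 rpm, sense flips to −
mesh 2 [74T→36T]: ω = 1549.2857×74/36 = 3184.6429 rpm, sense flips to +
mesh 3 [36T→89T]: ω = 3184.6429×36/89 = 1288.1701 rpm, sense flips to −
mesh 4 [22T→90T]: ω = 1288.1701×22/90 = 314.8860 rpm, sense flips to +
mesh 5 [66T→83T]: ω = 314.8860×66/83 = 250.3913 rpm, sense flips to −
signed output speed = -250.3913 rpm

-250.3913 rpm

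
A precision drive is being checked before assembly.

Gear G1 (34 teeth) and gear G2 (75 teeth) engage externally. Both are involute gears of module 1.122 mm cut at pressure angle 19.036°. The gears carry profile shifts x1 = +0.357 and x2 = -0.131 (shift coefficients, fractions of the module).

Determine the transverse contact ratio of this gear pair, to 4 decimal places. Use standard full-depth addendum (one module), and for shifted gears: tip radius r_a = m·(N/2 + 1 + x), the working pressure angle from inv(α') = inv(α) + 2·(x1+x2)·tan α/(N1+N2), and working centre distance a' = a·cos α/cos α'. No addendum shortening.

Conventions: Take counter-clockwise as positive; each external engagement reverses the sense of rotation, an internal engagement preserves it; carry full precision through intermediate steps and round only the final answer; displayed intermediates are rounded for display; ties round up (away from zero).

class = single-mesh tooth geometry [involute pair 34T × 75T, m = 1.122]
base radii: r_b1 = 18.030916, r_b2 = 39.774079
tip radii: r_a1 = 20.596554, r_a2 = 43.050018
inv(α') = inv(19.036°) + 2·(+0.357-0.131)·tan α/(34+75) = 0.01422047  ⇒  α' = 19.69933°
a' = a·cos α / cos α' = 61.1490·cos 19.036°/cos 19.69933° = 61.398365
action lengths: √(r_a1²−r_b1²) = 9.955105, √(r_a2²−r_b2²) = 16.471996
base pitch p_b = π·m·cos α = 3.332105
CR = (9.955105 + 16.471996 − 61.398365·sin 19.69933°)/3.332105 = 1.719838
contact ratio ≈ 1.7198

1.7198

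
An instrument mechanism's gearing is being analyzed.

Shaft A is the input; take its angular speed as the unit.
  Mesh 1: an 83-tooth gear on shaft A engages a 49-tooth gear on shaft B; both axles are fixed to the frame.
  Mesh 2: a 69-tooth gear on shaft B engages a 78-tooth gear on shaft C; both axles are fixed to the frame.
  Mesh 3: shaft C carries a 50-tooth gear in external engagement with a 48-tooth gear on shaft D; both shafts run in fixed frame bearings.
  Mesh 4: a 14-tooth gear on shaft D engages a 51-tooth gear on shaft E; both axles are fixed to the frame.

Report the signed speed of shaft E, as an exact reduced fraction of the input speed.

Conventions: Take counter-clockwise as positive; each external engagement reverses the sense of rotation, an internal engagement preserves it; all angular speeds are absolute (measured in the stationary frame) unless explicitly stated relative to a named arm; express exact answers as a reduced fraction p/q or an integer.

47725/111384

4-mesh fixed-axis compound train (all bearings frame-fixed)
mesh 1 [83T→49T]: |ω|/ω_in = 1×83/49 = 83/49, sense flips to −
mesh 2 [69T→78T]: |ω|/ω_in = (83/49)×69/78 = 1909/1274, sense flips to +
mesh 3 [50T→48T]: |ω|/ω_in = (1909/1274)×50/48 = 47725/30576, sense flips to −
mesh 4 [14T→51T]: |ω|/ω_in = (47725/30576)×14/51 = 47725/111384, sense flips to +
signed output speed (× input speed) = 47725/111384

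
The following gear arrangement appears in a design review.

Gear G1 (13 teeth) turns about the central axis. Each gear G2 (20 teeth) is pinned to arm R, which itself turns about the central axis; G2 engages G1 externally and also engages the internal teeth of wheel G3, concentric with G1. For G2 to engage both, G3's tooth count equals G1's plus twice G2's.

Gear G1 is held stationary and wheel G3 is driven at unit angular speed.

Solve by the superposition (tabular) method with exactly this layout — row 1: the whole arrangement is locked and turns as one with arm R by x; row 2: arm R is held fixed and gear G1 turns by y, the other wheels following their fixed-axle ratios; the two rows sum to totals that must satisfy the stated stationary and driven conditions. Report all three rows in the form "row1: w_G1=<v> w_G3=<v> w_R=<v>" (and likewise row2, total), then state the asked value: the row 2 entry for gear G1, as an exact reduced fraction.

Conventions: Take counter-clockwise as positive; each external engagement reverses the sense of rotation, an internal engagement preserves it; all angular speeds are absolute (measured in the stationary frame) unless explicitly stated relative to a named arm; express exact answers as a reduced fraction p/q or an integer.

planetary set (13T centre, 20T on arm, 53T internal) — Willis relation
row 1: whole set turns with the arm by x
superposition row 2 [arm held]: sun y, ring −(13/53)·y, arm 0
boundary: total ω_sun = x + y = 0 and total ω_ring = x − (13/53)·y = 1  ⇒  y = -53/66, x = 53/66
row 2 ring = −(13/53)·(-53/66) = 13/66
totals (row 1 + row 2): sun 53/66 + (-53/66) = 0, ring 53/66 + 13/66 = 1, arm 53/66 + 0 = 53/66
asked cell (row2, sun) = -53/66

row1: w_G1=53/66 w_G3=53/66 w_R=53/66
row2: w_G1=-53/66 w_G3=13/66 w_R=0
total: w_G1=0 w_G3=1 w_R=53/66
asked value: -53/66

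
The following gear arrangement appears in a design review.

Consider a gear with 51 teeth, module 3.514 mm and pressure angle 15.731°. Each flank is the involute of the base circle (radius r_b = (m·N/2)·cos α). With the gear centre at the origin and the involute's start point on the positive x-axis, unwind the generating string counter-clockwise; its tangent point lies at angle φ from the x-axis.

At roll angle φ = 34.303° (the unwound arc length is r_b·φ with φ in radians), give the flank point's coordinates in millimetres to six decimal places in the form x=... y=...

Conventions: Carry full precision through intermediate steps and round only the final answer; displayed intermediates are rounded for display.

x=100.350885 y=5.951449

single-mesh involute tooth geometry (51T wheel at module 3.514)
pitch radius r_p = m·N/2 = 3.514·51/2 = 89.607000
base radius r_b = r_p·cos α = 89.607000·cos 15.731° = 86.250787
roll angle φ = 34.303° = 0.59870029 rad
x = r_b·(cos φ + φ·sin φ) = 100.350885
y = r_b·(sin φ − φ·cos φ) = 5.951449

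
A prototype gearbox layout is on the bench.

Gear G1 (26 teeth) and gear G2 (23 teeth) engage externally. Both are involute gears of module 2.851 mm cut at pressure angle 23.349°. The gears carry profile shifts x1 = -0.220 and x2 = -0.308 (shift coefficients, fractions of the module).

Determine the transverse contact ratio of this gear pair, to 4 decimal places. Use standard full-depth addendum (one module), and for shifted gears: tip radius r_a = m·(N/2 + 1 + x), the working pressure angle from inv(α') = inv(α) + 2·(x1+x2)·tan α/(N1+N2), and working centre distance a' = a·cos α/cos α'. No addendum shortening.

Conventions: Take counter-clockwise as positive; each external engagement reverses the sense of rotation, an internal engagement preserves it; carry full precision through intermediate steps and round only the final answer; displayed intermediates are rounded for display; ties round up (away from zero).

class = single-mesh tooth geometry [involute pair 26T × 23T, m = 2.851]
base radii: r_b1 = 34.027828, r_b2 = 30.101540
tip radii: r_a1 = 39.286780, r_a2 = 34.759392
inv(α') = inv(23.349°) + 2·(-0.220-0.308)·tan α/(26+23) = 0.01486213  ⇒  α' = 19.98170°
a' = a·cos α / cos α' = 69.8495·cos 23.349°/cos 19.98170° = 68.237122
action lengths: √(r_a1²−r_b1²) = 19.635630, √(r_a2²−r_b2²) = 17.381387
base pitch p_b = π·m·cos α = 8.223198
CR = (19.635630 + 17.381387 − 68.237122·sin 19.98170°)/8.223198 = 1.665900
contact ratio ≈ 1.6659

1.6659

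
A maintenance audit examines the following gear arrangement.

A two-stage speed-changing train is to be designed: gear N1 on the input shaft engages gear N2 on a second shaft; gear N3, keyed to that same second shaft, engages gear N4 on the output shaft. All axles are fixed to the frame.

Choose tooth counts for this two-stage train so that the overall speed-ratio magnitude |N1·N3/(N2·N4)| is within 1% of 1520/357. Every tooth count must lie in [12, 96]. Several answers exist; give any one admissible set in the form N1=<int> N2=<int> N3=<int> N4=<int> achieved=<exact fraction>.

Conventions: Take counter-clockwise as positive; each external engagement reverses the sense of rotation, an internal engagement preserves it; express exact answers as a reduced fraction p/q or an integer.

N1=16 N2=17 N3=95 N4=21 achieved=1520/357

class = fixed-axis compound train [2-stage, 1520/357 wanted]
target = 1520/357 in lowest terms: an exact hit needs N1·N3 = k·1520 and N2·N4 = k·357 for one integer k, every count in [12, 96]; additionally prefer no 1:1 stage (N1 ≠ N2, N3 ≠ N4)
k = 1: N1·N3 = 1520 = 16·95, N2·N4 = 357 = 17·21
achieved = 16·95/(17·21) = 1520/357; |achieved − target| = 0 ≤ 76/1785 ✓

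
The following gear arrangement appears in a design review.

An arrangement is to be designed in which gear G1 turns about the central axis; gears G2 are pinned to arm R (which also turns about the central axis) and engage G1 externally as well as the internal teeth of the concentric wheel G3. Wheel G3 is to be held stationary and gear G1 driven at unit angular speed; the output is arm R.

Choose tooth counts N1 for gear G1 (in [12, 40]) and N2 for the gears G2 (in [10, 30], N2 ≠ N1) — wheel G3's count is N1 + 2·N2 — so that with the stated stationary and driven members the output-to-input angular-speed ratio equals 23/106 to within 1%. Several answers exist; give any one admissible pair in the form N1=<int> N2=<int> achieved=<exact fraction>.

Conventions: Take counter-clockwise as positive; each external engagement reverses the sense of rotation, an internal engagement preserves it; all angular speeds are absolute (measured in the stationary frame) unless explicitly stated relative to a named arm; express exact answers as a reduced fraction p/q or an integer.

class = planetary set [ratio 23/106 wanted; Willis about the carrier]
Willis with ω_ring = 0: ω_arm/ω_sun = N1/(N1+N3); set equal to 23/106  ⇒  N3/N1 = 1/(23/106) − 1 = 83/23
N3 = N1 + 2·N2  ⇒  N2/N1 = (N3/N1 − 1)/2 = (83/23 − 1)/2 = 30/23
smallest multiple with N1 ≥ 12 and N2 ≥ 10: k = 1  ⇒  N1 = 1·23 = 23, N2 = 1·30 = 30 (N1 ≤ 40, N2 ≤ 30, N2 ≠ N1 ✓), N3 = 23 + 2·30 = 83
check: N1/(N1+N3) with N1 = 23, N3 = 83 gives 23/106; |achieved − target| = 0 ≤ 23/10600 ✓

N1=23 N2=30 achieved=23/106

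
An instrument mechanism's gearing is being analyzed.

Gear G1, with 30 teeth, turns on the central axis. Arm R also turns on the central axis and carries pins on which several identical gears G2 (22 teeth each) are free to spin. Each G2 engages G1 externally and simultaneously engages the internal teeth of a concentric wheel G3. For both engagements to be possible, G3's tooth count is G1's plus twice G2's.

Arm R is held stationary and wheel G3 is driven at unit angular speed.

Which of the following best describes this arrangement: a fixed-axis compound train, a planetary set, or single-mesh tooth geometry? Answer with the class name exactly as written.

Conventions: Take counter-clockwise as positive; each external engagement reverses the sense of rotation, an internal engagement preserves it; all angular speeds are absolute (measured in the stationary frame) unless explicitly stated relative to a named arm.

planetary set

class = planetary set [G3 = 30+2·22 = 74; Willis about the carrier]
classification: planetary set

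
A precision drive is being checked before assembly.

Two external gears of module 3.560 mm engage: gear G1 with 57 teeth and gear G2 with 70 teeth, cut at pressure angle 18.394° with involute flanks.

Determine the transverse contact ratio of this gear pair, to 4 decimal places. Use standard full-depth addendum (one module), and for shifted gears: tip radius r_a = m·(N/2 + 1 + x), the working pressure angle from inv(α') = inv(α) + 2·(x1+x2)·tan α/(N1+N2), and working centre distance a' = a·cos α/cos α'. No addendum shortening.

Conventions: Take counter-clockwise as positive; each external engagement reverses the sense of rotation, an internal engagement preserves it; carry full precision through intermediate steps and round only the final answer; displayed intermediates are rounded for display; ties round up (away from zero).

1.8915

class = single-mesh tooth geometry [involute pair 57T × 70T, m = 3.560]
base radii: r_b1 = 96.276313, r_b2 = 118.234069
tip radii: r_a1 = 105.020000, r_a2 = 128.160000
no profile shift: α' = α, a' = a
action lengths: √(r_a1²−r_b1²) = 41.953211, √(r_a2²−r_b2²) = 49.453923
base pitch p_b = π·m·cos α = 10.612665
CR = (41.953211 + 49.453923 − 226.060000·sin 18.39400°)/10.612665 = 1.891511
contact ratio ≈ 1.8915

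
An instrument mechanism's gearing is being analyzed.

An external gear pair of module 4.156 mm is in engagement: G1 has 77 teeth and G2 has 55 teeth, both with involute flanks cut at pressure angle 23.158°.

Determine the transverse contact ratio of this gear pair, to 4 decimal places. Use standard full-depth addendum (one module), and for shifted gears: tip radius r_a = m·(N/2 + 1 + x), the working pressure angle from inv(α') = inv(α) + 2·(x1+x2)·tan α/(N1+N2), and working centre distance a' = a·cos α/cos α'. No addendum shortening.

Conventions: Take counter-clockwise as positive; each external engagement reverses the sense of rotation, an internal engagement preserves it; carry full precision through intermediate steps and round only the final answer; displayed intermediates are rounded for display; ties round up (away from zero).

recognized (one external pair, fixed centres): single-mesh tooth geometry, m = 4.156, N1 = 77, N2 = 55
base radii: r_b1 = 147.113335, r_b2 = 105.080954
tip radii: r_a1 = 164.162000, r_a2 = 118.446000
no profile shift: α' = α, a' = a
action lengths: √(r_a1²−r_b1²) = 72.847984, √(r_a2²−r_b2²) = 54.657553
base pitch p_b = π·m·cos α = 12.004420
CR = (72.847984 + 54.657553 − 274.296000·sin 23.15800°)/12.004420 = 1.635538
contact ratio ≈ 1.6355

1.6355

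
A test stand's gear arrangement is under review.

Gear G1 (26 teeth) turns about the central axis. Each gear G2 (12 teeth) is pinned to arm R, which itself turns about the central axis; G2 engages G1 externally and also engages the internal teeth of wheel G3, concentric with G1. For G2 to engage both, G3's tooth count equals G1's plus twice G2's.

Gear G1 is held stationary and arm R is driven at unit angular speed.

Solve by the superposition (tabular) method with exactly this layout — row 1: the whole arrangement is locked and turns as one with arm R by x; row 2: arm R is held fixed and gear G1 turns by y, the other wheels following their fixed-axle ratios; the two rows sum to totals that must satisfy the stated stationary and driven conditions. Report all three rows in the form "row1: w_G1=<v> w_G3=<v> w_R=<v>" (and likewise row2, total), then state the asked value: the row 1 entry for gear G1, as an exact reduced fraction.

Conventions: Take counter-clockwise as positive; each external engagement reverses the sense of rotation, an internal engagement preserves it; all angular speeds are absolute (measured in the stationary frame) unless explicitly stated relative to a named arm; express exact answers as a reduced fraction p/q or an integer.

row1: w_G1=1 w_G3=1 w_R=1
row2: w_G1=-1 w_G3=13/25 w_R=0
total: w_G1=0 w_G3=38/25 w_R=1
asked value: 1

recognized (axles ride arm R): planetary set, 26/12/50 teeth
superposition row 1 [locked train]: every member turns x
superposition row 2 [arm held]: sun y, ring −(26/50)·y, arm 0
boundary: total ω_sun = x + y = 0 and total ω_arm = x = 1  ⇒  y = -1, x = 1
row 2 ring = −(26/50)·(-1) = 13/25
totals (row 1 + row 2): sun 1 + (-1) = 0, ring 1 + 13/25 = 38/25, arm 1 + 0 = 1
asked cell (row1, sun) = 1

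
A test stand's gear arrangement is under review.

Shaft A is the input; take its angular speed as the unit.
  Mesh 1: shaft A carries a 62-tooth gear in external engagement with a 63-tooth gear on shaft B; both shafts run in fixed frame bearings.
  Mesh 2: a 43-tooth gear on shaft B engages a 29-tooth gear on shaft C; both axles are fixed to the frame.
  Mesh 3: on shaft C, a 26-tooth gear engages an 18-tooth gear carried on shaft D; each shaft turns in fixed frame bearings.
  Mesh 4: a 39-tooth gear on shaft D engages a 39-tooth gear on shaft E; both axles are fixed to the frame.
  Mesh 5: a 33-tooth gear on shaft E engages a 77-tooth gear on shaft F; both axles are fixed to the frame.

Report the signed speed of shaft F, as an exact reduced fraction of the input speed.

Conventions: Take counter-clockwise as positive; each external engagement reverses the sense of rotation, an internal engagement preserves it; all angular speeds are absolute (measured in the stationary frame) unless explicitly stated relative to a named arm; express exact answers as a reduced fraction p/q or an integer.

5-mesh fixed-axis compound train (all bearings frame-fixed)
mesh 1 [62T→63T]: |ω|/ω_in = 1×62/63 = 62/63, sense flips to −
mesh 2 [43T→29T]: |ω|/ω_in = (62/63)×43/29 = 2666/1827, sense flips to +
mesh 3 [26T→18T]: |ω|/ω_in = (2666/1827)×26/18 = 34658/16443, sense flips to −
mesh 4 [39T→39T]: |ω|/ω_in = (34658/16443)×39/39 = 34658/16443, sense flips to +
mesh 5 [33T→77T]: |ω|/ω_in = (34658/16443)×33/77 = 34658/38367, sense flips to −
signed output speed (× input speed) = -34658/38367

-34658/38367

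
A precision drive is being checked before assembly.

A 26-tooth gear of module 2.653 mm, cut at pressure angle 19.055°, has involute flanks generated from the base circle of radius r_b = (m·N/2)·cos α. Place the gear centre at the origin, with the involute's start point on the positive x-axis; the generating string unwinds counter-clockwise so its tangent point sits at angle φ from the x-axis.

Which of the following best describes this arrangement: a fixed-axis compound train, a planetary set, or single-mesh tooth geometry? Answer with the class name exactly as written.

topology: single-mesh involute geometry — m = 2.653, N = 26
classification: single-mesh tooth geometry

single-mesh tooth geometry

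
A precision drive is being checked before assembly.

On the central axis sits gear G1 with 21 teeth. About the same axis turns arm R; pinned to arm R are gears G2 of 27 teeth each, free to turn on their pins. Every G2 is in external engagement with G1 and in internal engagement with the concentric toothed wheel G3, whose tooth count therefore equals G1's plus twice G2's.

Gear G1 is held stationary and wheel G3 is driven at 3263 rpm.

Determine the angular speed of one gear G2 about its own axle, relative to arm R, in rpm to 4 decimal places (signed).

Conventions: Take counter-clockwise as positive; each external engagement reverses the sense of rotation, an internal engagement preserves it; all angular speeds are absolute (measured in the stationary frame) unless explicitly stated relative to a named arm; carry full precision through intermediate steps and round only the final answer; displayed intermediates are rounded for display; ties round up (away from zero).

+1982.7257 rpm

class = planetary set [G3 = 21+2·27 = 75; Willis about the carrier]
normalise by the input: solve with ω_ring = 1, then scale by 3263 rpm
ring teeth: 21 + 2·27 = 75
21(ω_sun−ω_arm) = −75(ω_ring−ω_arm),  ω_sun = 0, ω_ring = 1
21(0−ω_arm) = −75(1−ω_arm)  ⇒  96·ω_arm = 75  ⇒  ω_arm = 25/32
sun–planet mesh: 21·(0−25/32) = −27·(ω_p−ω_arm)  ⇒  ω_p−ω_arm = 175/288
scale: ω_p−ω_arm = 175/288 × 3263 rpm = +1982.7257 rpm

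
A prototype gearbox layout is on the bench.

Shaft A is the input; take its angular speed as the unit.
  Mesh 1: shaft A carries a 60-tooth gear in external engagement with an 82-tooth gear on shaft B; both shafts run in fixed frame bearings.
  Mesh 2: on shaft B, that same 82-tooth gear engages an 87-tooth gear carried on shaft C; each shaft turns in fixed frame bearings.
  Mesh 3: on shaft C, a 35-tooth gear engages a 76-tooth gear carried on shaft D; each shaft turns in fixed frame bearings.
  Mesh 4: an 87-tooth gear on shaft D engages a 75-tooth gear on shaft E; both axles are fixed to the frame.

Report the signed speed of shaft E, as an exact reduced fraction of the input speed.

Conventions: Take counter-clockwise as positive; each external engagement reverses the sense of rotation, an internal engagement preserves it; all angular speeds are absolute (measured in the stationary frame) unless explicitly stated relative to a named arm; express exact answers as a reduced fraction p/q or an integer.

7/19

4-mesh fixed-axis compound train (all bearings frame-fixed)
mesh 1 [60T→82T]: |ω|/ω_in = 1×60/82 = 30/41, sense flips to −
mesh 2 [82T→87T]: |ω|/ω_in = (30/41)×82/87 = 20/29, sense flips to +
mesh 3 [35T→76T]: |ω|/ω_in = (20/29)×35/76 = 175/551, sense flips to −
mesh 4 [87T→75T]: |ω|/ω_in = (175/551)×87/75 = 7/19, sense flips to +
signed output speed (× input speed) = 7/19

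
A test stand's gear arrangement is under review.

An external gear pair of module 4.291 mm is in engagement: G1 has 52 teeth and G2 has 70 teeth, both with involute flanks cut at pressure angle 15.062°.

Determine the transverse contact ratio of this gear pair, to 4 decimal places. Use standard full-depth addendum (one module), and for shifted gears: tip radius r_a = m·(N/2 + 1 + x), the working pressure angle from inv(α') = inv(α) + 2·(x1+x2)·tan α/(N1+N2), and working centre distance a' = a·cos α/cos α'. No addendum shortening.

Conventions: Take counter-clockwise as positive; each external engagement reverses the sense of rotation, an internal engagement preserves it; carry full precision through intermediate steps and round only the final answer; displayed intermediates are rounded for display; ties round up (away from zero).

2.1357

class = single-mesh tooth geometry [involute pair 52T × 70T, m = 4.291]
base radii: r_b1 = 107.733171, r_b2 = 145.025423
tip radii: r_a1 = 115.857000, r_a2 = 154.476000
no profile shift: α' = α, a' = a
action lengths: √(r_a1²−r_b1²) = 42.619341, √(r_a2²−r_b2²) = 53.202079
base pitch p_b = π·m·cos α = 13.017452
CR = (42.619341 + 53.202079 − 261.751000·sin 15.06200°)/13.017452 = 2.135727
contact ratio ≈ 2.1357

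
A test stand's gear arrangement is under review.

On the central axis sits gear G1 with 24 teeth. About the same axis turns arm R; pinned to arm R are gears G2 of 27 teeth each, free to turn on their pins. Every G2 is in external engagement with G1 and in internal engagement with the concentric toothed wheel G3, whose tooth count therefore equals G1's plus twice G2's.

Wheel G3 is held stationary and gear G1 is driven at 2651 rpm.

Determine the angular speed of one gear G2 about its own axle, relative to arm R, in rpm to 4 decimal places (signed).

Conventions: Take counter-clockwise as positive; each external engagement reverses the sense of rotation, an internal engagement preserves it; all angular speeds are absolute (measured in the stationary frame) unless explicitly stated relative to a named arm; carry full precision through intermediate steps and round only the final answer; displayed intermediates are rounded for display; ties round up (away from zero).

-1801.9869 rpm

topology: planetary set — G1 24T / G2 27T / G3 78T, arm = carrier (Willis)
normalise by the input: solve with ω_sun = 1, then scale by 2651 rpm
ring teeth: 24 + 2·27 = 78
24(ω_sun−ω_arm) = −78(ω_ring−ω_arm),  ω_ring = 0, ω_sun = 1
24(1−ω_arm) = −78(0−ω_arm)  ⇒  102·ω_arm = 24  ⇒  ω_arm = 4/17
sun–planet mesh: 24·(1−4/17) = −27·(ω_p−ω_arm)  ⇒  ω_p−ω_arm = -104/153
scale: ω_p−ω_arm = -104/153 × 2651 rpm = -1801.9869 rpm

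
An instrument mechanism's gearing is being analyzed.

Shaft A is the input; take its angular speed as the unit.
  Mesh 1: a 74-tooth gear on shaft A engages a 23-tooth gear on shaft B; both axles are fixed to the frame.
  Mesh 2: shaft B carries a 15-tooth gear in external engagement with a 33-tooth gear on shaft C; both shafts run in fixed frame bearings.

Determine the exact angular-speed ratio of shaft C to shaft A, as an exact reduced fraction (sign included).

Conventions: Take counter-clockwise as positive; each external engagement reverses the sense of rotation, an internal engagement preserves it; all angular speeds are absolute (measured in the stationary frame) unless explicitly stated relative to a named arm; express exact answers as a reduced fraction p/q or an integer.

class = fixed-axis compound train [2 meshes; 2 ratios multiply, 2 sense flips]
mesh 1 [74T→23T]: running ratio 74/23, sense −
mesh 2 [15T→33T]: running ratio 370/253, sense +
ω_out/ω_in = 370/253

370/253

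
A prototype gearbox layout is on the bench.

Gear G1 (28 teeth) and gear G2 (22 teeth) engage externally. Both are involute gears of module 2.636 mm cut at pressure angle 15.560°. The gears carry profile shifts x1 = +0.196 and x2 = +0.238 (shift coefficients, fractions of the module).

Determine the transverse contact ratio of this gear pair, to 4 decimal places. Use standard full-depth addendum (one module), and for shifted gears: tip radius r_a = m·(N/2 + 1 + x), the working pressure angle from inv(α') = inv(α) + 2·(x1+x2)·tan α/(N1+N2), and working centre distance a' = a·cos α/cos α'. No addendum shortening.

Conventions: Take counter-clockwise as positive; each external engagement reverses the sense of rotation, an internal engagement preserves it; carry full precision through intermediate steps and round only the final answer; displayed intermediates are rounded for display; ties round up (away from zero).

single-mesh involute tooth geometry (28T engaging 22T at module 2.636)
base radii: r_b1 = 35.551471, r_b2 = 27.933299
tip radii: r_a1 = 40.056656, r_a2 = 32.259368
inv(α') = inv(15.560°) + 2·(+0.196+0.238)·tan α/(28+22) = 0.01171331  ⇒  α' = 18.50200°
a' = a·cos α / cos α' = 65.9000·cos 15.560°/cos 18.50200° = 66.944983
action lengths: √(r_a1²−r_b1²) = 18.456126, √(r_a2²−r_b2²) = 16.136841
base pitch p_b = π·m·cos α = 7.977731
CR = (18.456126 + 16.136841 − 66.944983·sin 18.50200°)/7.977731 = 1.673257
contact ratio ≈ 1.6733

1.6733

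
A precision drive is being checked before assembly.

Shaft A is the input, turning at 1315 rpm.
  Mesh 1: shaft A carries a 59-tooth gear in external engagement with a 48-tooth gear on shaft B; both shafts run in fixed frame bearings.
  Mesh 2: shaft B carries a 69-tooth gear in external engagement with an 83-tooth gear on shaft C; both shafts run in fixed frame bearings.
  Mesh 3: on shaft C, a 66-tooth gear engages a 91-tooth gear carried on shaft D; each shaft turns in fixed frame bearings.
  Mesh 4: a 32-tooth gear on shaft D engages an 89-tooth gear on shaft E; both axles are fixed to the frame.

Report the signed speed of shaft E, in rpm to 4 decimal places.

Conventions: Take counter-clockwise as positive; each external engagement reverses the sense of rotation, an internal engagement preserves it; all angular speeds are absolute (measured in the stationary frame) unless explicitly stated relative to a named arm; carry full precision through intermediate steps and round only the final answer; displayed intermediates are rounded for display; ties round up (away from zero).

+350.4048 rpm

class = fixed-axis compound train [4 meshes; 4 ratios multiply, 4 sense flips]
mesh 1 [59T→48T]: ω = 1315.0000×59/48 = 1616.3542 rpm, sense flips to −
mesh 2 [69T→83T]: ω = 1616.3542×69/83 = 1343.7161 rpm, sense flips to +
mesh 3 [66T→91T]: ω = 1343.7161×66/91 = 974.5633 rpm, sense flips to −
mesh 4 [32T→89T]: ω = 974.5633×32/89 = 350.4048 rpm, sense flips to +
signed output speed = +350.4048 rpm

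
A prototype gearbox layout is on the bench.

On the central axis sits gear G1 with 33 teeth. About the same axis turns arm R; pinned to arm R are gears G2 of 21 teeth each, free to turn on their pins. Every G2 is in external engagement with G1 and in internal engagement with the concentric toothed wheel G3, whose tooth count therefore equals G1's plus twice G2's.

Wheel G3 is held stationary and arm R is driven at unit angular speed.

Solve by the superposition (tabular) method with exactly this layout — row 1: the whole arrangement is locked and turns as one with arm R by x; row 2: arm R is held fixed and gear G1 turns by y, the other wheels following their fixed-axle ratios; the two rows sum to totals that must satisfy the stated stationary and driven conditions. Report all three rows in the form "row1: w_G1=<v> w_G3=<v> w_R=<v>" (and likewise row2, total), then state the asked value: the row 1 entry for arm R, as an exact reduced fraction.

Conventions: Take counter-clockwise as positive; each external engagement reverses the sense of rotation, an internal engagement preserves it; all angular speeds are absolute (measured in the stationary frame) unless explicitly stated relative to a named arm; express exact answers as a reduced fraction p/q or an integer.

class = planetary set [G3 = 33+2·21 = 75; Willis about the carrier]
row 1 (train locked, turned with arm): all members turn x
row 2 — arm fixed, fixed-axis ratios: sun y, ring −(33/75)·y, arm 0
boundary: total ω_ring = x − (33/75)·y = 0 and total ω_arm = x = 1  ⇒  y = 25/11, x = 1
row 2 ring = −(33/75)·25/11 = -1
totals (row 1 + row 2): sun 1 + 25/11 = 36/11, ring 1 + (-1) = 0, arm 1 + 0 = 1
asked cell (row1, arm) = 1

row1: w_G1=1 w_G3=1 w_R=1
row2: w_G1=25/11 w_G3=-1 w_R=0
total: w_G1=36/11 w_G3=0 w_R=1
asked value: 1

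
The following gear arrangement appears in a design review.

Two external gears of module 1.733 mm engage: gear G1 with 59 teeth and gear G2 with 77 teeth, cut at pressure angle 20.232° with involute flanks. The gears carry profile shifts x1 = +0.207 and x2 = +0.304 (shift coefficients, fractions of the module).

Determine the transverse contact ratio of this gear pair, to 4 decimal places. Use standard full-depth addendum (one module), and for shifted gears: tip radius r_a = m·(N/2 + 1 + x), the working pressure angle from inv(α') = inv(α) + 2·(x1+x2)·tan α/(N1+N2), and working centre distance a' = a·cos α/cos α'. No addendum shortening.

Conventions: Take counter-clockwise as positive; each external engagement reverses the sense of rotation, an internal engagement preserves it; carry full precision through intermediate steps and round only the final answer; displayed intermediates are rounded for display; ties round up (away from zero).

class = single-mesh tooth geometry [involute pair 59T × 77T, m = 1.733]
base radii: r_b1 = 47.969181, r_b2 = 62.603847
tip radii: r_a1 = 53.215231, r_a2 = 68.980332
inv(α') = inv(20.232°) + 2·(+0.207+0.304)·tan α/(59+77) = 0.01821723  ⇒  α' = 21.33336°
a' = a·cos α / cos α' = 117.8440·cos 20.232°/cos 21.33336° = 118.706872
action lengths: √(r_a1²−r_b1²) = 23.039498, √(r_a2²−r_b2²) = 28.966266
base pitch p_b = π·m·cos α = 5.108462
CR = (23.039498 + 28.966266 − 118.706872·sin 21.33336°)/5.108462 = 1.726736
contact ratio ≈ 1.7267

1.7267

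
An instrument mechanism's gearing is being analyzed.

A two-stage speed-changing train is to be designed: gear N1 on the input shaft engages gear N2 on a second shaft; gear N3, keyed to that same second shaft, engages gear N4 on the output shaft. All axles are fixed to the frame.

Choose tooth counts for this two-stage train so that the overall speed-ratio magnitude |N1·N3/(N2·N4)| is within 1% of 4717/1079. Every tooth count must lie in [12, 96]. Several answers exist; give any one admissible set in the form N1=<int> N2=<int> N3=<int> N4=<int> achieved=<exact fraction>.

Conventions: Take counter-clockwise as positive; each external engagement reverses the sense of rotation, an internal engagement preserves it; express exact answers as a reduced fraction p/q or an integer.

N1=53 N2=13 N3=89 N4=83 achieved=4717/1079

topology: fixed-axis compound train — 2 stages, target 4717/1079
target = 4717/1079 in lowest terms: an exact hit needs N1·N3 = k·4717 and N2·N4 = k·1079 for one integer k, every count in [12, 96]; additionally prefer no 1:1 stage (N1 ≠ N2, N3 ≠ N4)
k = 1: N1·N3 = 4717 = 53·89, N2·N4 = 1079 = 13·83
achieved = 53·89/(13·83) = 4717/1079; |achieved − target| = 0 ≤ 4717/107900 ✓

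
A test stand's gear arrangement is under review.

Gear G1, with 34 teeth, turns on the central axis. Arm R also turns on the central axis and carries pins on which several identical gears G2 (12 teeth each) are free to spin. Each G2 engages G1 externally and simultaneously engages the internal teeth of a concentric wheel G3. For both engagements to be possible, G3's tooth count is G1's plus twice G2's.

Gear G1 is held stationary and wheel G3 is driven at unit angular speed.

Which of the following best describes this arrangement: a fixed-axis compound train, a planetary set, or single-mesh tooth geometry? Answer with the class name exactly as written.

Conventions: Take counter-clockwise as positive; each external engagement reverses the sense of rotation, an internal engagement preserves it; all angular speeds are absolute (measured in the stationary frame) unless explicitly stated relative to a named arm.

planetary set

class = planetary set [G3 = 34+2·12 = 58; Willis about the carrier]
classification: planetary set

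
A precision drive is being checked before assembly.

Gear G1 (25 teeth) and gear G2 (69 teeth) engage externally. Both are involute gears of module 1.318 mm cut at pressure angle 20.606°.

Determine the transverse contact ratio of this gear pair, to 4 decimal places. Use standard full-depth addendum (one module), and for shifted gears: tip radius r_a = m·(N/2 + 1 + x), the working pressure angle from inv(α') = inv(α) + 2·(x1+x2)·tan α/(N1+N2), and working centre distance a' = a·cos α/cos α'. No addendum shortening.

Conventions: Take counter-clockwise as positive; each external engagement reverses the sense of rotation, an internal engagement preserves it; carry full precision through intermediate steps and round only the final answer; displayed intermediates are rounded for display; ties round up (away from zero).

1.6795

recognized (one external pair, fixed centres): single-mesh tooth geometry, m = 1.318, N1 = 25, N2 = 69
base radii: r_b1 = 15.420974, r_b2 = 42.561888
tip radii: r_a1 = 17.793000, r_a2 = 46.789000
no profile shift: α' = α, a' = a
action lengths: √(r_a1²−r_b1²) = 8.876059, √(r_a2²−r_b2²) = 19.434409
base pitch p_b = π·m·cos α = 3.875713
CR = (8.876059 + 19.434409 − 61.946000·sin 20.60600°)/3.875713 = 1.679488
contact ratio ≈ 1.6795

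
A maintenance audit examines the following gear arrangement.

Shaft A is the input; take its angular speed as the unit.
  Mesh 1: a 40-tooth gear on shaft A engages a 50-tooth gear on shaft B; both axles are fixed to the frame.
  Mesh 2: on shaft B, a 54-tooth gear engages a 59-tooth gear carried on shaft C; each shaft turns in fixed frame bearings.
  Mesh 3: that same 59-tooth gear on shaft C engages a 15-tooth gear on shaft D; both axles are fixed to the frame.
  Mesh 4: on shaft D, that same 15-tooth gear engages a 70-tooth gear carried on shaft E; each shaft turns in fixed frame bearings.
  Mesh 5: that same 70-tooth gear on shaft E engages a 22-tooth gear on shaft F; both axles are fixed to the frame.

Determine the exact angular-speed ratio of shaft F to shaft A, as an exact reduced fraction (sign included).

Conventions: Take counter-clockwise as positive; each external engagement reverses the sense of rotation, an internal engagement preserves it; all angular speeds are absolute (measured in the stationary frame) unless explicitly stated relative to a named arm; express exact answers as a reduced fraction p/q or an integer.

class = fixed-axis compound train [5 meshes; 5 ratios multiply, 5 sense flips]
mesh 1 [40T→50T]: running ratio 4/5, sense −
mesh 2 [54T→59T]: running ratio 216/295, sense +
mesh 3 [59T→15T]: running ratio 72/25, sense −
mesh 4 [15T→70T]: running ratio 108/175, sense +
mesh 5 [70T→22T]: running ratio 108/55, sense −
ω_out/ω_in = -108/55

-108/55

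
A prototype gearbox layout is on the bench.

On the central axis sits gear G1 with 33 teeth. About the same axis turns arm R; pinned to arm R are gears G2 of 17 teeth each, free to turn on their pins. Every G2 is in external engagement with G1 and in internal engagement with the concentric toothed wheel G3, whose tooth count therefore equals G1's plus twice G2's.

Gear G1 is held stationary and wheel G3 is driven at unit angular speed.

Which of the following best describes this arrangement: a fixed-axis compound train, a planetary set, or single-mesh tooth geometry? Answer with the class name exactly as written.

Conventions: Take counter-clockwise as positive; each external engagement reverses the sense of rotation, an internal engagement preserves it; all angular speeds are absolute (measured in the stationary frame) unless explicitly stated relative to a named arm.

planetary set

recognized (axles ride arm R): planetary set, 33/17/67 teeth
classification: planetary set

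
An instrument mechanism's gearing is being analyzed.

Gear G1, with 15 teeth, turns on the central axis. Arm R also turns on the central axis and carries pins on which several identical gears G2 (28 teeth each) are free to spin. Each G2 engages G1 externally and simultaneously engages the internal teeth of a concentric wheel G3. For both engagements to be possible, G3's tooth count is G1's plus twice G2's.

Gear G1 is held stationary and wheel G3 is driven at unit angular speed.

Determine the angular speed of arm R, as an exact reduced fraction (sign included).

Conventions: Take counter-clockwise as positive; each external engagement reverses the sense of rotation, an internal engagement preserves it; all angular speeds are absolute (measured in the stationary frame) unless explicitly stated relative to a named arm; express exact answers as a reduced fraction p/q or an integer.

planetary set (15T centre, 28T on arm, 71T internal) — Willis relation
ring teeth: 15 + 2·28 = 71
15(ω_sun−ω_arm) = −71(ω_ring−ω_arm),  ω_sun = 0, ω_ring = 1
15(0−ω_arm) = −71(1−ω_arm)  ⇒  86·ω_arm = 71  ⇒  ω_arm = 71/86
exact speed ratio = 71/86

71/86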